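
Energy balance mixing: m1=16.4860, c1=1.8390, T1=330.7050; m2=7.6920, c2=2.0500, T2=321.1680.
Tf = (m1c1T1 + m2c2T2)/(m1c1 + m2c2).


num = 15090.6026
den = 46.0864
Tf = 327.4419 K

327.4419 K


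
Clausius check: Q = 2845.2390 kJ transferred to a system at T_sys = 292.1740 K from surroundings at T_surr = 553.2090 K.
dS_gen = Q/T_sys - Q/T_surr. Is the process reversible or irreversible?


dS_sys = 2845.2390/292.1740 = 9.7382 kJ/K
dS_surr = -2845.2390/553.2090 = -5.1432 kJ/K
dS_gen = 9.7382 - 5.1432 = 4.5950 kJ/K (irreversible)

dS_gen = 4.5950 kJ/K, irreversible


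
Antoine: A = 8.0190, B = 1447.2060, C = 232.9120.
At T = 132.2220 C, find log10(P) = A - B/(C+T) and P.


C+T = 365.1340
B/(C+T) = 3.9635
log10(P) = 8.0190 - 3.9635 = 4.0555
P = 10^4.0555 = 11363.3699 mmHg

11363.3699 mmHg


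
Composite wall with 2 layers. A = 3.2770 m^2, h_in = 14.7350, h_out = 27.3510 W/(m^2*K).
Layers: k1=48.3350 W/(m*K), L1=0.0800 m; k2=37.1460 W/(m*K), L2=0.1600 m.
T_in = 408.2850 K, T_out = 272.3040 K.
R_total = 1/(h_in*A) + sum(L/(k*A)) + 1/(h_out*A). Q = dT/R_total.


R_conv_in = 1/(14.7350*3.2770) = 0.0207
R_1 = 0.0800/(48.3350*3.2770) = 0.0005
R_2 = 0.1600/(37.1460*3.2770) = 0.0013
R_conv_out = 1/(27.3510*3.2770) = 0.0112
R_total = 0.0337 K/W
Q = 135.9810 / 0.0337 = 4036.6929 W

R_total = 0.0337 K/W, Q = 4036.6929 W


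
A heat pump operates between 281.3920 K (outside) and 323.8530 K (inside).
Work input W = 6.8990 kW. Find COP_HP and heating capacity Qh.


COP = 323.8530 / 42.4610 = 7.6271
Qh = 7.6271 * 6.8990 = 52.6192 kW

COP = 7.6271, Qh = 52.6192 kW


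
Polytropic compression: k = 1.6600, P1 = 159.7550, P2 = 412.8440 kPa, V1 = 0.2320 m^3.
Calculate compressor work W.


(k-1)/k = 0.3976
(P2/P1)^exp = 1.4586
W = 2.5152 * 159.7550 * 0.2320 * (1.4586 - 1) = 42.7513 kJ

42.7513 kJ


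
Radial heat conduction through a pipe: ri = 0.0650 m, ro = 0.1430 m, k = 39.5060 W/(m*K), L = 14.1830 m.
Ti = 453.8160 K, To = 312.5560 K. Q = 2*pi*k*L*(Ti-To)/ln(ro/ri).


dT = 141.2600 K
ln(ro/ri) = 0.7885
Q = 2*pi*39.5060*14.1830*141.2600 / 0.7885 = 630742.3921 W

630742.3921 W


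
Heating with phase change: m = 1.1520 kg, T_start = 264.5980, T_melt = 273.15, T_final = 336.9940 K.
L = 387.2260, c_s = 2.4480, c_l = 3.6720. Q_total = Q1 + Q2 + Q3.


Q1 (sensible, solid) = 1.1520 * 2.4480 * 8.5520 = 24.1175 kJ
Q2 (latent) = 1.1520 * 387.2260 = 446.0844 kJ
Q3 (sensible, liquid) = 1.1520 * 3.6720 * 63.8440 = 270.0693 kJ
Q_total = 740.2711 kJ

740.2711 kJ


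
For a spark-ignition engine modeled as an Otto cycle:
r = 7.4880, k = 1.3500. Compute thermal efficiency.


r^(k-1) = 2.0231
eta = 1 - 1/2.0231 = 0.5057 = 50.5721%

50.5721%


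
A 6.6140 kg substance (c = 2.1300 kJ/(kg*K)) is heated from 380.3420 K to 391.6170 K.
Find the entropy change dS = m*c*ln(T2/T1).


T2/T1 = 1.0296
ln(T2/T1) = 0.0292
dS = 6.6140 * 2.1300 * 0.0292 = 0.4116 kJ/K

0.4116 kJ/K


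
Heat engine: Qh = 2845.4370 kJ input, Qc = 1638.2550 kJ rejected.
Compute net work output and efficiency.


W = 2845.4370 - 1638.2550 = 1207.1820 kJ
eta = 1207.1820 / 2845.4370 = 0.4243 = 42.4252%

W = 1207.1820 kJ, eta = 42.4252%


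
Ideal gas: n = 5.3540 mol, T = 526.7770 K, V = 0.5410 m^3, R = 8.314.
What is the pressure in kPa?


P = nRT/V = 5.3540 * 8.314 * 526.7770 / 0.5410
= 23448.5068 / 0.5410 = 43342.8961 Pa = 43.3429 kPa

43.3429 kPa


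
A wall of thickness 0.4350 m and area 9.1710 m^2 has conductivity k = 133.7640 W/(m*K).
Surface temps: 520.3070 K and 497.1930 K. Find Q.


dT = 23.1140 K
Q = 133.7640 * 9.1710 * 23.1140 / 0.4350 = 65184.1179 W

65184.1179 W


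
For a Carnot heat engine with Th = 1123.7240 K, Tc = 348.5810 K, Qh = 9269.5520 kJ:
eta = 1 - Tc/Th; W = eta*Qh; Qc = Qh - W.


eta = 1 - 348.5810/1123.7240 = 0.6898
W = 0.6898 * 9269.5520 = 6394.1220 kJ
Qc = 9269.5520 - 6394.1220 = 2875.4300 kJ

eta = 68.9798%, W = 6394.1220 kJ, Qc = 2875.4300 kJ


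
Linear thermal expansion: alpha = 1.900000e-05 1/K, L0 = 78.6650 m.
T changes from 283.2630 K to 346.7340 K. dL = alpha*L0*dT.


dT = 63.4710 K
dL = 1.900000e-05 * 78.6650 * 63.4710 = 0.094866 m
L_final = 78.759866 m

dL = 0.094866 m


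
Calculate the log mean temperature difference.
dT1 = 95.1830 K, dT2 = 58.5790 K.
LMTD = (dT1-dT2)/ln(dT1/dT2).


dT1/dT2 = 1.6249
ln(dT1/dT2) = 0.4854
LMTD = 36.6040 / 0.4854 = 75.4061 K

75.4061 K


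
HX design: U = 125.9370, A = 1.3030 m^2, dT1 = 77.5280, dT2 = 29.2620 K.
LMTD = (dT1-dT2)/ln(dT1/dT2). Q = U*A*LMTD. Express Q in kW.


LMTD = 49.5366 K
Q = 125.9370 * 1.3030 * 49.5366 = 8128.7607 W = 8.1288 kW

8.1288 kW


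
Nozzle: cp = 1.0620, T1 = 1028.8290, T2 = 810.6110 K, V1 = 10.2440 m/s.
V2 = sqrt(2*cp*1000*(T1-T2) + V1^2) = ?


dT = 218.2180 K
2*cp*1000*dT = 463495.0320
V1^2 = 104.9395
V2 = sqrt(463599.9715) = 680.8818 m/s

680.8818 m/s


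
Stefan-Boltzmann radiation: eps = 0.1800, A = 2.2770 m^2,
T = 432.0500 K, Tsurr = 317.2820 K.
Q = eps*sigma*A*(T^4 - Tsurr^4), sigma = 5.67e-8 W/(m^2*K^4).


T^4 = 3.4845e+10
Tsurr^4 = 1.0134e+10
Q = 0.1800 * 5.67e-8 * 2.2770 * 2.4711e+10 = 574.2517 W

574.2517 W


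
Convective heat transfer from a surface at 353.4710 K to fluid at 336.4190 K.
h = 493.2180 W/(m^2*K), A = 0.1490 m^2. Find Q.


dT = 17.0520 K
Q = 493.2180 * 0.1490 * 17.0520 = 1253.1426 W

1253.1426 W


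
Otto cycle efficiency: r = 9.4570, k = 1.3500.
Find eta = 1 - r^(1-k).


r^(k-1) = 2.1954
eta = 1 - 1/2.1954 = 0.5445 = 54.4502%

54.4502%


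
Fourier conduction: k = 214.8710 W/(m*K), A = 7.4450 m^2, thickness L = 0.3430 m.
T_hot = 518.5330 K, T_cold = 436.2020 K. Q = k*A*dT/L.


dT = 82.3310 K
Q = 214.8710 * 7.4450 * 82.3310 / 0.3430 = 383982.8056 W

383982.8056 W


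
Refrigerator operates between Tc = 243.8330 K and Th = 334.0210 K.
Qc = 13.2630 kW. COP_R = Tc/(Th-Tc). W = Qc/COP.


COP = 243.8330 / 90.1880 = 2.7036
W = 13.2630 / 2.7036 = 4.9057 kW

COP = 2.7036, W = 4.9057 kW


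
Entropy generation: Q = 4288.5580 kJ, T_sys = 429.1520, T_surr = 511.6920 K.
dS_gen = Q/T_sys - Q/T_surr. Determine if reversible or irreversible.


dS_sys = 4288.5580/429.1520 = 9.9931 kJ/K
dS_surr = -4288.5580/511.6920 = -8.3811 kJ/K
dS_gen = 9.9931 - 8.3811 = 1.6120 kJ/K (irreversible)

dS_gen = 1.6120 kJ/K, irreversible


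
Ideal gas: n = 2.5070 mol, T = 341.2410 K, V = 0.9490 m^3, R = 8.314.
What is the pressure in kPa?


P = nRT/V = 2.5070 * 8.314 * 341.2410 / 0.9490
= 7112.5537 / 0.9490 = 7494.7879 Pa = 7.4948 kPa

7.4948 kPa


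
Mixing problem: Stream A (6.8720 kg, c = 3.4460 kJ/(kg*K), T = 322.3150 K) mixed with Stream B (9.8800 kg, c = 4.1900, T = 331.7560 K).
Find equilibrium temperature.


num = 21366.4826
den = 65.0781
Tf = 328.3206 K

328.3206 K


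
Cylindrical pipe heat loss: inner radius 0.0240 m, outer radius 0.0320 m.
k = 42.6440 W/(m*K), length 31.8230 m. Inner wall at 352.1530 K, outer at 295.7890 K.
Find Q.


dT = 56.3640 K
ln(ro/ri) = 0.2877
Q = 2*pi*42.6440*31.8230*56.3640 / 0.2877 = 1670582.5064 W

1670582.5064 W


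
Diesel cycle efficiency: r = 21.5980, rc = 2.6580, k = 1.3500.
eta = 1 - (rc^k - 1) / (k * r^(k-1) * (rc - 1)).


r^(k-1) = 2.9312
rc^k = 3.7424
eta = 0.5820 = 58.2009%

58.2009%


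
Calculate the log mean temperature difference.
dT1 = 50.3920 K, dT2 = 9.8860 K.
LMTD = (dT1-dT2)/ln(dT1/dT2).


dT1/dT2 = 5.0973
ln(dT1/dT2) = 1.6287
LMTD = 40.5060 / 1.6287 = 24.8699 K

24.8699 K


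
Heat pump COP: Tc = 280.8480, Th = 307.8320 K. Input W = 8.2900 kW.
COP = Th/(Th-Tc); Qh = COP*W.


COP = 307.8320 / 26.9840 = 11.4079
Qh = 11.4079 * 8.2900 = 94.5719 kW

COP = 11.4079, Qh = 94.5719 kW


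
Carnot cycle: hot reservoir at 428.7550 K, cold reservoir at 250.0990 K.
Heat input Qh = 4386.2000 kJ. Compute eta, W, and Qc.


eta = 1 - 250.0990/428.7550 = 0.4167
W = 0.4167 * 4386.2000 = 1827.6660 kJ
Qc = 4386.2000 - 1827.6660 = 2558.5340 kJ

eta = 41.6686%, W = 1827.6660 kJ, Qc = 2558.5340 kJ


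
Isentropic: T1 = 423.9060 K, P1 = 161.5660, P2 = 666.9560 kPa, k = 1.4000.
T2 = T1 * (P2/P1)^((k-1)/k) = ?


(k-1)/k = 0.2857
(P2/P1)^exp = 1.4994
T2 = 423.9060 * 1.4994 = 635.6197 K

635.6197 K


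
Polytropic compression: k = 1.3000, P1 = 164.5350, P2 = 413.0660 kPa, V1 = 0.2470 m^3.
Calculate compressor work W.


(k-1)/k = 0.2308
(P2/P1)^exp = 1.2367
W = 4.3333 * 164.5350 * 0.2470 * (1.2367 - 1) = 41.6787 kJ

41.6787 kJ


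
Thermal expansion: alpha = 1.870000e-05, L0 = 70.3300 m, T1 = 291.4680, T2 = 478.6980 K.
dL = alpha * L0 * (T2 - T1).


dT = 187.2300 K
dL = 1.870000e-05 * 70.3300 * 187.2300 = 0.246239 m
L_final = 70.576239 m

dL = 0.246239 m


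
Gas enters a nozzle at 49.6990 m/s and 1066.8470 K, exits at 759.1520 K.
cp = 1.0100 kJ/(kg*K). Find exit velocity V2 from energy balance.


dT = 307.6950 K
2*cp*1000*dT = 621543.9000
V1^2 = 2469.9906
V2 = sqrt(624013.8906) = 789.9455 m/s

789.9455 m/s


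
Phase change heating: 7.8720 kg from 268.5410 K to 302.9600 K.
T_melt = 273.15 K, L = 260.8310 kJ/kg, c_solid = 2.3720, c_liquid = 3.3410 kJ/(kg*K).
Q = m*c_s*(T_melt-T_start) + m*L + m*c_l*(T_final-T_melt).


Q1 (sensible, solid) = 7.8720 * 2.3720 * 4.6090 = 86.0610 kJ
Q2 (latent) = 7.8720 * 260.8310 = 2053.2616 kJ
Q3 (sensible, liquid) = 7.8720 * 3.3410 * 29.8100 = 784.0135 kJ
Q_total = 2923.3361 kJ

2923.3361 kJ


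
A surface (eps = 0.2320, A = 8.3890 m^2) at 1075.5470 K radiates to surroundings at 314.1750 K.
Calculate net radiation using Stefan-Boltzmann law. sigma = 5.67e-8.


T^4 = 1.3382e+12
Tsurr^4 = 9.7429e+09
Q = 0.2320 * 5.67e-8 * 8.3890 * 1.3284e+12 = 146597.0758 W

146597.0758 W


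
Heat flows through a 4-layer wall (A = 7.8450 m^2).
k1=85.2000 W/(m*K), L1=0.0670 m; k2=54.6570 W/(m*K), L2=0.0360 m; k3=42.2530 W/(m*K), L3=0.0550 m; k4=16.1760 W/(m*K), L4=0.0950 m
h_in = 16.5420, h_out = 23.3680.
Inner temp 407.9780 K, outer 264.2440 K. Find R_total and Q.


R_conv_in = 1/(16.5420*7.8450) = 0.0077
R_1 = 0.0670/(85.2000*7.8450) = 0.0001
R_2 = 0.0360/(54.6570*7.8450) = 8.3958e-05
R_3 = 0.0550/(42.2530*7.8450) = 0.0002
R_4 = 0.0950/(16.1760*7.8450) = 0.0007
R_conv_out = 1/(23.3680*7.8450) = 0.0055
R_total = 0.0143 K/W
Q = 143.7340 / 0.0143 = 10079.9137 W

R_total = 0.0143 K/W, Q = 10079.9137 W


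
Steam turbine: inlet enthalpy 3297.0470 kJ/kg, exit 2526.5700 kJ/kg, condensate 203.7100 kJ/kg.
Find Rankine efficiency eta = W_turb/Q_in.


W = 770.4770 kJ/kg
Q_in = 3093.3370 kJ/kg
eta = 0.2491 = 24.9076%

eta = 24.9076%


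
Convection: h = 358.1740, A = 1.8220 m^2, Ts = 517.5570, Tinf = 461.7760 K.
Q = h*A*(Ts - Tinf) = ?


dT = 55.7810 K
Q = 358.1740 * 1.8220 * 55.7810 = 36402.2917 W

36402.2917 W


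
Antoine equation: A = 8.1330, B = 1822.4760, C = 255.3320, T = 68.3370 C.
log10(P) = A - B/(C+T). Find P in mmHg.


C+T = 323.6690
B/(C+T) = 5.6307
log10(P) = 8.1330 - 5.6307 = 2.5023
P = 10^2.5023 = 317.9229 mmHg

317.9229 mmHg


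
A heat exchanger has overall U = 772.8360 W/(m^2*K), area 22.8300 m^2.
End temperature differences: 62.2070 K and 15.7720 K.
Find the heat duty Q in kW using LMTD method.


LMTD = 33.8390 K
Q = 772.8360 * 22.8300 * 33.8390 = 597050.9293 W = 597.0509 kW

597.0509 kW


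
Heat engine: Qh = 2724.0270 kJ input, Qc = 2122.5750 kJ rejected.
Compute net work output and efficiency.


W = 2724.0270 - 2122.5750 = 601.4520 kJ
eta = 601.4520 / 2724.0270 = 0.2208 = 22.0795%

W = 601.4520 kJ, eta = 22.0795%


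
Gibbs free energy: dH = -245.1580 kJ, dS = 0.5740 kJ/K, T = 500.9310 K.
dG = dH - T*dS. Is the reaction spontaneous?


T*dS = 500.9310 * 0.5740 = 287.5344 kJ
dG = -245.1580 - 287.5344 = -532.6924 kJ (spontaneous)

dG = -532.6924 kJ, spontaneous


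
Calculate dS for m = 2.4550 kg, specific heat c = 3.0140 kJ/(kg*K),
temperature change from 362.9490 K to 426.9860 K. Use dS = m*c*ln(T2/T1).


T2/T1 = 1.1764
ln(T2/T1) = 0.1625
dS = 2.4550 * 3.0140 * 0.1625 = 1.2023 kJ/K

1.2023 kJ/K


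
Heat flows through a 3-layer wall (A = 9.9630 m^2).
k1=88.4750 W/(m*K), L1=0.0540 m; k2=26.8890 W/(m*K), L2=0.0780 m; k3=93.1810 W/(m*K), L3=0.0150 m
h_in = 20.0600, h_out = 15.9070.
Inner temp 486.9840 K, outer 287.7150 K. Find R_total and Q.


R_conv_in = 1/(20.0600*9.9630) = 0.0050
R_1 = 0.0540/(88.4750*9.9630) = 6.1261e-05
R_2 = 0.0780/(26.8890*9.9630) = 0.0003
R_3 = 0.0150/(93.1810*9.9630) = 1.6157e-05
R_conv_out = 1/(15.9070*9.9630) = 0.0063
R_total = 0.0117 K/W
Q = 199.2690 / 0.0117 = 17057.7488 W

R_total = 0.0117 K/W, Q = 17057.7488 W


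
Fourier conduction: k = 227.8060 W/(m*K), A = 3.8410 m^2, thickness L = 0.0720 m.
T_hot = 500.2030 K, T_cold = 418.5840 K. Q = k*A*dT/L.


dT = 81.6190 K
Q = 227.8060 * 3.8410 * 81.6190 / 0.0720 = 991900.7957 W

991900.7957 W


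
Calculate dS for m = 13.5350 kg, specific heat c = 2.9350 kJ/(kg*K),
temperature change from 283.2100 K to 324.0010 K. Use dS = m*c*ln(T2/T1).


T2/T1 = 1.1440
ln(T2/T1) = 0.1346
dS = 13.5350 * 2.9350 * 0.1346 = 5.3453 kJ/K

5.3453 kJ/K


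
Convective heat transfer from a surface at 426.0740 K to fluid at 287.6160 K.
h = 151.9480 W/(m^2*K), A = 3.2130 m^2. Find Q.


dT = 138.4580 K
Q = 151.9480 * 3.2130 * 138.4580 = 67596.4312 W

67596.4312 W


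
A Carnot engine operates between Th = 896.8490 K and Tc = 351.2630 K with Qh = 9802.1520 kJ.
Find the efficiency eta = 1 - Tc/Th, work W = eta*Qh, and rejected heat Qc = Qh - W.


eta = 1 - 351.2630/896.8490 = 0.6083
W = 0.6083 * 9802.1520 = 5963.0070 kJ
Qc = 9802.1520 - 5963.0070 = 3839.1450 kJ

eta = 60.8337%, W = 5963.0070 kJ, Qc = 3839.1450 kJ


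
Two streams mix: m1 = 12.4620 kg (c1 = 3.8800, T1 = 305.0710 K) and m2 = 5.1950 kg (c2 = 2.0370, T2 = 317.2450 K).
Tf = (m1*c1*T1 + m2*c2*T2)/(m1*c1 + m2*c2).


num = 18108.1186
den = 58.9348
Tf = 307.2569 K

307.2569 K


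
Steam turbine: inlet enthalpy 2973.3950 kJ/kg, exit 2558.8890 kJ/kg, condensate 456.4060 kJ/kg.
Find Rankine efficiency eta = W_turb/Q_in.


W = 414.5060 kJ/kg
Q_in = 2516.9890 kJ/kg
eta = 0.1647 = 16.4683%

eta = 16.4683%


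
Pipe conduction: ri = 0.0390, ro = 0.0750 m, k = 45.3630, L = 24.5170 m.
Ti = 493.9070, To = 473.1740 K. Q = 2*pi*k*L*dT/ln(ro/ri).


dT = 20.7330 K
ln(ro/ri) = 0.6539
Q = 2*pi*45.3630*24.5170*20.7330 / 0.6539 = 221555.3265 W

221555.3265 W


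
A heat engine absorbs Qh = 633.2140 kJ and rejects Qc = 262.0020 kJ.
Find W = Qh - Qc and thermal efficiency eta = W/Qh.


W = 633.2140 - 262.0020 = 371.2120 kJ
eta = 371.2120 / 633.2140 = 0.5862 = 58.6235%

W = 371.2120 kJ, eta = 58.6235%


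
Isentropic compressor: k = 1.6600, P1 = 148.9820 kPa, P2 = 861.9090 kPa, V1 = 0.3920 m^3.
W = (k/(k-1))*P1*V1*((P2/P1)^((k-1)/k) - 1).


(k-1)/k = 0.3976
(P2/P1)^exp = 2.0095
W = 2.5152 * 148.9820 * 0.3920 * (2.0095 - 1) = 148.2868 kJ

148.2868 kJ


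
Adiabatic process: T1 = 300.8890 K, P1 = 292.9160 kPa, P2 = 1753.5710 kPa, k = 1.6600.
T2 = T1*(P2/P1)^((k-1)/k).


(k-1)/k = 0.3976
(P2/P1)^exp = 2.0370
T2 = 300.8890 * 2.0370 = 612.9227 K

612.9227 K


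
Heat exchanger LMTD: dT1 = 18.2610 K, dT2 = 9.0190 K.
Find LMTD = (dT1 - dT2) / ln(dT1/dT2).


dT1/dT2 = 2.0247
ln(dT1/dT2) = 0.7054
LMTD = 9.2420 / 0.7054 = 13.1012 K

13.1012 K


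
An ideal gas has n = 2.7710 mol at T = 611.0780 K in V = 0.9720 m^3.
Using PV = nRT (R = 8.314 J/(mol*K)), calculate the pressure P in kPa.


P = nRT/V = 2.7710 * 8.314 * 611.0780 / 0.9720
= 14078.0724 / 0.9720 = 14483.6136 Pa = 14.4836 kPa

14.4836 kPa


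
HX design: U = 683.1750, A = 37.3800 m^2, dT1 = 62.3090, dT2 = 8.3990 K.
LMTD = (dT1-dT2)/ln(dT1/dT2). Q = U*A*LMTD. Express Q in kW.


LMTD = 26.9013 K
Q = 683.1750 * 37.3800 * 26.9013 = 686980.3977 W = 686.9804 kW

686.9804 kW


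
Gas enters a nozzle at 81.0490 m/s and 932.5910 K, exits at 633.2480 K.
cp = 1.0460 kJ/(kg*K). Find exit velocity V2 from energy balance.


dT = 299.3430 K
2*cp*1000*dT = 626225.5560
V1^2 = 6568.9404
V2 = sqrt(632794.4964) = 795.4838 m/s

795.4838 m/s


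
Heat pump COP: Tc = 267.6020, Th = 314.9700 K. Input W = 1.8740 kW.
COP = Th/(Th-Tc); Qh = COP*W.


COP = 314.9700 / 47.3680 = 6.6494
Qh = 6.6494 * 1.8740 = 12.4610 kW

COP = 6.6494, Qh = 12.4610 kW


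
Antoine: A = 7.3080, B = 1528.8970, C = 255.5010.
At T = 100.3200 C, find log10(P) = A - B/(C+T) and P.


C+T = 355.8210
B/(C+T) = 4.2968
log10(P) = 7.3080 - 4.2968 = 3.0112
P = 10^3.0112 = 1026.0890 mmHg

1026.0890 mmHg


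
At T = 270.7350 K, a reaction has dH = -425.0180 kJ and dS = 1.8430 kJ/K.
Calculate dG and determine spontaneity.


T*dS = 270.7350 * 1.8430 = 498.9646 kJ
dG = -425.0180 - 498.9646 = -923.9826 kJ (spontaneous)

dG = -923.9826 kJ, spontaneous


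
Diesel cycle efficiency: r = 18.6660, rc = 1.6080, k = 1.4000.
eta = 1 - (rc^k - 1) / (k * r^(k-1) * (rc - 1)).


r^(k-1) = 3.2242
rc^k = 1.9445
eta = 0.6559 = 65.5861%

65.5861%


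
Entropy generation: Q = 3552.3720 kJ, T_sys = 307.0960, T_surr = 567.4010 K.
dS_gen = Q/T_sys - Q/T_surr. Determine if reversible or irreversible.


dS_sys = 3552.3720/307.0960 = 11.5676 kJ/K
dS_surr = -3552.3720/567.4010 = -6.2608 kJ/K
dS_gen = 11.5676 - 6.2608 = 5.3068 kJ/K (irreversible)

dS_gen = 5.3068 kJ/K, irreversible


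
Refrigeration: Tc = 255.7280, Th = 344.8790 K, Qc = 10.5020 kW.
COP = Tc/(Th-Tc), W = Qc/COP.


COP = 255.7280 / 89.1510 = 2.8685
W = 10.5020 / 2.8685 = 3.6612 kW

COP = 2.8685, W = 3.6612 kW


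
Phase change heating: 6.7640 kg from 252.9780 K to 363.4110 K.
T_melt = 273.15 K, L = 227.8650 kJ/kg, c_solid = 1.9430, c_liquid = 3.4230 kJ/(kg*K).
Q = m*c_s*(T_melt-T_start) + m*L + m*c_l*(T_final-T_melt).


Q1 (sensible, solid) = 6.7640 * 1.9430 * 20.1720 = 265.1095 kJ
Q2 (latent) = 6.7640 * 227.8650 = 1541.2789 kJ
Q3 (sensible, liquid) = 6.7640 * 3.4230 * 90.2610 = 2089.8285 kJ
Q_total = 3896.2169 kJ

3896.2169 kJ


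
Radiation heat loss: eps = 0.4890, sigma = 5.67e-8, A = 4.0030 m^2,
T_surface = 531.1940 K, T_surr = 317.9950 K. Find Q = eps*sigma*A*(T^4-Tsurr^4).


T^4 = 7.9618e+10
Tsurr^4 = 1.0225e+10
Q = 0.4890 * 5.67e-8 * 4.0030 * 6.9393e+10 = 7701.7980 W

7701.7980 W


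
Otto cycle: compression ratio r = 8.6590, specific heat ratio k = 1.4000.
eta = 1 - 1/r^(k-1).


r^(k-1) = 2.3713
eta = 1 - 1/2.3713 = 0.5783 = 57.8291%

57.8291%


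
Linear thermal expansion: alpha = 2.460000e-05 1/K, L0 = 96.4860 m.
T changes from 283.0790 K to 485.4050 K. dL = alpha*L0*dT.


dT = 202.3260 K
dL = 2.460000e-05 * 96.4860 * 202.3260 = 0.480232 m
L_final = 96.966232 m

dL = 0.480232 m


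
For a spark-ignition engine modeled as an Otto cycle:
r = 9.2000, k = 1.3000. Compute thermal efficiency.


r^(k-1) = 1.9460
eta = 1 - 1/1.9460 = 0.4861 = 48.6118%

48.6118%


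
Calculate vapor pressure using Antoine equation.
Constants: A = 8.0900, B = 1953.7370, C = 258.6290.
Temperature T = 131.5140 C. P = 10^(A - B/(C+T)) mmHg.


C+T = 390.1430
B/(C+T) = 5.0077
log10(P) = 8.0900 - 5.0077 = 3.0823
P = 10^3.0823 = 1208.5208 mmHg

1208.5208 mmHg


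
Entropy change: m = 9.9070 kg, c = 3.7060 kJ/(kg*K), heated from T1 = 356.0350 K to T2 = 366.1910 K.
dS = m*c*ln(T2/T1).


T2/T1 = 1.0285
ln(T2/T1) = 0.0281
dS = 9.9070 * 3.7060 * 0.0281 = 1.0327 kJ/K

1.0327 kJ/K


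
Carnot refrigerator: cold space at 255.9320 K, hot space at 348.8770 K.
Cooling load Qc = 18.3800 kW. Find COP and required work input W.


COP = 255.9320 / 92.9450 = 2.7536
W = 18.3800 / 2.7536 = 6.6749 kW

COP = 2.7536, W = 6.6749 kW


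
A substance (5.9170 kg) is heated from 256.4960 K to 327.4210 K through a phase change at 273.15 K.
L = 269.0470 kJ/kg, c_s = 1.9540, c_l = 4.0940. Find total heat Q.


Q1 (sensible, solid) = 5.9170 * 1.9540 * 16.6540 = 192.5505 kJ
Q2 (latent) = 5.9170 * 269.0470 = 1591.9511 kJ
Q3 (sensible, liquid) = 5.9170 * 4.0940 * 54.2710 = 1314.6714 kJ
Q_total = 3099.1731 kJ

3099.1731 kJ


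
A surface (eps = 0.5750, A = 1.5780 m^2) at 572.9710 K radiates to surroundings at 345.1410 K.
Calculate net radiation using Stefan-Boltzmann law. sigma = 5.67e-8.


T^4 = 1.0778e+11
Tsurr^4 = 1.4190e+10
Q = 0.5750 * 5.67e-8 * 1.5780 * 9.3588e+10 = 4814.7972 W

4814.7972 W


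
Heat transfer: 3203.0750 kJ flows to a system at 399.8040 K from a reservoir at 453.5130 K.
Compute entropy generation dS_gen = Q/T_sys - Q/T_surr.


dS_sys = 3203.0750/399.8040 = 8.0116 kJ/K
dS_surr = -3203.0750/453.5130 = -7.0628 kJ/K
dS_gen = 8.0116 - 7.0628 = 0.9488 kJ/K (irreversible)

dS_gen = 0.9488 kJ/K, irreversible


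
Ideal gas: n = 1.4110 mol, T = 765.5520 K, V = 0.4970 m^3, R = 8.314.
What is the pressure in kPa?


P = nRT/V = 1.4110 * 8.314 * 765.5520 / 0.4970
= 8980.7319 / 0.4970 = 18069.8830 Pa = 18.0699 kPa

18.0699 kPa


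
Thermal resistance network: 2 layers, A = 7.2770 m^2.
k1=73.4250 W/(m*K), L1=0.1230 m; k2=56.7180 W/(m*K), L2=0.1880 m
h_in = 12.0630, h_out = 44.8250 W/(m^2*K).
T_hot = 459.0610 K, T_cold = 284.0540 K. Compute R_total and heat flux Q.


R_conv_in = 1/(12.0630*7.2770) = 0.0114
R_1 = 0.1230/(73.4250*7.2770) = 0.0002
R_2 = 0.1880/(56.7180*7.2770) = 0.0005
R_conv_out = 1/(44.8250*7.2770) = 0.0031
R_total = 0.0151 K/W
Q = 175.0070 / 0.0151 = 11556.8197 W

R_total = 0.0151 K/W, Q = 11556.8197 W


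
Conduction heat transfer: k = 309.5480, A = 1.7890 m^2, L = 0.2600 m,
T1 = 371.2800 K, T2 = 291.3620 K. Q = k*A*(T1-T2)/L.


dT = 79.9180 K
Q = 309.5480 * 1.7890 * 79.9180 / 0.2600 = 170219.6142 W

170219.6142 W


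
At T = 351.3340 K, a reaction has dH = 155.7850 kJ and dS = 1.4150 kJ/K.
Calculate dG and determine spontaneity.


T*dS = 351.3340 * 1.4150 = 497.1376 kJ
dG = 155.7850 - 497.1376 = -341.3526 kJ (spontaneous)

dG = -341.3526 kJ, spontaneous


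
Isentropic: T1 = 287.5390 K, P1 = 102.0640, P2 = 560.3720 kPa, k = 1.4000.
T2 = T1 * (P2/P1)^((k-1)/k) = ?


(k-1)/k = 0.2857
(P2/P1)^exp = 1.6267
T2 = 287.5390 * 1.6267 = 467.7482 K

467.7482 K


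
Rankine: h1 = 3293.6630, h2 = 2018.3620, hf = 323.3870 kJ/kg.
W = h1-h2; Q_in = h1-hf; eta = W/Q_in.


W = 1275.3010 kJ/kg
Q_in = 2970.2760 kJ/kg
eta = 0.4294 = 42.9354%

eta = 42.9354%


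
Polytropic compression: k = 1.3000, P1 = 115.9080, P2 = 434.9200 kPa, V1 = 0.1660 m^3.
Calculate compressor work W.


(k-1)/k = 0.2308
(P2/P1)^exp = 1.3568
W = 4.3333 * 115.9080 * 0.1660 * (1.3568 - 1) = 29.7524 kJ

29.7524 kJ


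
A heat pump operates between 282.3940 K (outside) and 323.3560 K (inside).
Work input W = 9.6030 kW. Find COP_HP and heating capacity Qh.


COP = 323.3560 / 40.9620 = 7.8940
Qh = 7.8940 * 9.6030 = 75.8065 kW

COP = 7.8940, Qh = 75.8065 kW


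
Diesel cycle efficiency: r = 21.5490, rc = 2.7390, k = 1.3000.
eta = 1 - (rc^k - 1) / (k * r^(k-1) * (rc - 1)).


r^(k-1) = 2.5120
rc^k = 3.7057
eta = 0.5236 = 52.3561%

52.3561%


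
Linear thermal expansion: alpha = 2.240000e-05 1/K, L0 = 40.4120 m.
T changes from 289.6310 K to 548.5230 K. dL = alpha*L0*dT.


dT = 258.8920 K
dL = 2.240000e-05 * 40.4120 * 258.8920 = 0.234356 m
L_final = 40.646356 m

dL = 0.234356 m


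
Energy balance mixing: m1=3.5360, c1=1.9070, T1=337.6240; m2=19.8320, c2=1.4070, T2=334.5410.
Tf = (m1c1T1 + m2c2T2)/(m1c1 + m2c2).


num = 11611.5562
den = 34.6468
Tf = 335.1410 K

335.1410 K


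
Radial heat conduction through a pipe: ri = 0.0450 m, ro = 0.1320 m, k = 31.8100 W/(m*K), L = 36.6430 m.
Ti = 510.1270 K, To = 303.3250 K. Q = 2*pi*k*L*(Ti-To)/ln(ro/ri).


dT = 206.8020 K
ln(ro/ri) = 1.0761
Q = 2*pi*31.8100*36.6430*206.8020 / 1.0761 = 1407410.3780 W

1407410.3780 W


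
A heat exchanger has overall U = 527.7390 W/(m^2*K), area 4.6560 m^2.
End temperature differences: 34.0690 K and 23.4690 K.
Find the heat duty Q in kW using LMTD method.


LMTD = 28.4405 K
Q = 527.7390 * 4.6560 * 28.4405 = 69882.7392 W = 69.8827 kW

69.8827 kW


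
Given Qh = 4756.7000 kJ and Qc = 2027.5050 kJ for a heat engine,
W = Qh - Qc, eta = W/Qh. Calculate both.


W = 4756.7000 - 2027.5050 = 2729.1950 kJ
eta = 2729.1950 / 4756.7000 = 0.5738 = 57.3758%

W = 2729.1950 kJ, eta = 57.3758%


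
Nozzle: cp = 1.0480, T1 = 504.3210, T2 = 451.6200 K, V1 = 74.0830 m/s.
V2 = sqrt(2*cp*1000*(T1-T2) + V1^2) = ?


dT = 52.7010 K
2*cp*1000*dT = 110461.2960
V1^2 = 5488.2909
V2 = sqrt(115949.5869) = 340.5137 m/s

340.5137 m/s


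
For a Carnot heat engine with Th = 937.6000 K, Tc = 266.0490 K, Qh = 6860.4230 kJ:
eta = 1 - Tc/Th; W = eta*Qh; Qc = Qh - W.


eta = 1 - 266.0490/937.6000 = 0.7162
W = 0.7162 * 6860.4230 = 4913.7414 kJ
Qc = 6860.4230 - 4913.7414 = 1946.6816 kJ

eta = 71.6245%, W = 4913.7414 kJ, Qc = 1946.6816 kJ


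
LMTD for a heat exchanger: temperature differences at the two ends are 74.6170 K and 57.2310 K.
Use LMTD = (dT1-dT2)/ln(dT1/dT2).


dT1/dT2 = 1.3038
ln(dT1/dT2) = 0.2653
LMTD = 17.3860 / 0.2653 = 65.5401 K

65.5401 K


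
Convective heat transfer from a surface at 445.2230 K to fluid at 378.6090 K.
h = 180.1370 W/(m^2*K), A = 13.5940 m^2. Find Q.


dT = 66.6140 K
Q = 180.1370 * 13.5940 * 66.6140 = 163123.1893 W

163123.1893 W


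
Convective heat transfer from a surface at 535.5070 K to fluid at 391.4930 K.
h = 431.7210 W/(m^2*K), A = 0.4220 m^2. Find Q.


dT = 144.0140 K
Q = 431.7210 * 0.4220 * 144.0140 = 26237.3723 W

26237.3723 W


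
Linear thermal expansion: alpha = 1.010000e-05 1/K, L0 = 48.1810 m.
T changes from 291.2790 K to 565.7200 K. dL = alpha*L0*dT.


dT = 274.4410 K
dL = 1.010000e-05 * 48.1810 * 274.4410 = 0.133551 m
L_final = 48.314551 m

dL = 0.133551 m


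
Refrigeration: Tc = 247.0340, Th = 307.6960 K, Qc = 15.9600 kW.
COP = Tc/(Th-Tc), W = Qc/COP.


COP = 247.0340 / 60.6620 = 4.0723
W = 15.9600 / 4.0723 = 3.9192 kW

COP = 4.0723, W = 3.9192 kW


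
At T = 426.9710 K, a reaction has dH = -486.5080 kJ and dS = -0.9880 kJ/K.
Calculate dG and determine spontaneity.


T*dS = 426.9710 * -0.9880 = -421.8473 kJ
dG = -486.5080 + 421.8473 = -64.6607 kJ (spontaneous)

dG = -64.6607 kJ, spontaneous


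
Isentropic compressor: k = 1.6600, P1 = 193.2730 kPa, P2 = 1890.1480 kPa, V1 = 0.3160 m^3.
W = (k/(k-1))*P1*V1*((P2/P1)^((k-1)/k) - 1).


(k-1)/k = 0.3976
(P2/P1)^exp = 2.4760
W = 2.5152 * 193.2730 * 0.3160 * (2.4760 - 1) = 226.7237 kJ

226.7237 kJ


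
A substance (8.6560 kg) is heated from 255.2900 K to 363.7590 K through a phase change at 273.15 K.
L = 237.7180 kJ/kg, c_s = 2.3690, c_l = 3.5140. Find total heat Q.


Q1 (sensible, solid) = 8.6560 * 2.3690 * 17.8600 = 366.2383 kJ
Q2 (latent) = 8.6560 * 237.7180 = 2057.6870 kJ
Q3 (sensible, liquid) = 8.6560 * 3.5140 * 90.6090 = 2756.0706 kJ
Q_total = 5179.9959 kJ

5179.9959 kJ


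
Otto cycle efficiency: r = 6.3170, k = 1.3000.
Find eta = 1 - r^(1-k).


r^(k-1) = 1.7384
eta = 1 - 1/1.7384 = 0.4248 = 42.4763%

42.4763%


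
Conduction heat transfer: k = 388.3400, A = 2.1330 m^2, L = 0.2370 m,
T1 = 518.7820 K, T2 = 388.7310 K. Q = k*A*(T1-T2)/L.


dT = 130.0510 K
Q = 388.3400 * 2.1330 * 130.0510 / 0.2370 = 454536.0481 W

454536.0481 W


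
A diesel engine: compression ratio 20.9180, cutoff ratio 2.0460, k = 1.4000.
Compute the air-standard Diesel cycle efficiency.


r^(k-1) = 3.3745
rc^k = 2.7244
eta = 0.6510 = 65.1048%

65.1048%


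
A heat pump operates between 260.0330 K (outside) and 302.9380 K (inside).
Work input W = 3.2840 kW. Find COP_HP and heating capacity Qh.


COP = 302.9380 / 42.9050 = 7.0607
Qh = 7.0607 * 3.2840 = 23.1872 kW

COP = 7.0607, Qh = 23.1872 kW


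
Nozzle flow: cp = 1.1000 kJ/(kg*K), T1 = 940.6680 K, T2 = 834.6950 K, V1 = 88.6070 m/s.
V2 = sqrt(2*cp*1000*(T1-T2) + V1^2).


dT = 105.9730 K
2*cp*1000*dT = 233140.6000
V1^2 = 7851.2004
V2 = sqrt(240991.8004) = 490.9092 m/s

490.9092 m/s


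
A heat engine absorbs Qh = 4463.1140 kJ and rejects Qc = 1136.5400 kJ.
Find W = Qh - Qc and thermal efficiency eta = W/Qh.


W = 4463.1140 - 1136.5400 = 3326.5740 kJ
eta = 3326.5740 / 4463.1140 = 0.7453 = 74.5348%

W = 3326.5740 kJ, eta = 74.5348%


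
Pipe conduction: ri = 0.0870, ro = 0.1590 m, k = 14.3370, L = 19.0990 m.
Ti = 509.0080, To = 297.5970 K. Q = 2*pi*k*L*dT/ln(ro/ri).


dT = 211.4110 K
ln(ro/ri) = 0.6030
Q = 2*pi*14.3370*19.0990*211.4110 / 0.6030 = 603200.7480 W

603200.7480 W


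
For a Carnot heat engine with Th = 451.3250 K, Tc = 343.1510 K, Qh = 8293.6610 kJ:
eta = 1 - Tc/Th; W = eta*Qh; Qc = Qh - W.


eta = 1 - 343.1510/451.3250 = 0.2397
W = 0.2397 * 8293.6610 = 1987.8325 kJ
Qc = 8293.6610 - 1987.8325 = 6305.8285 kJ

eta = 23.9681%, W = 1987.8325 kJ, Qc = 6305.8285 kJ


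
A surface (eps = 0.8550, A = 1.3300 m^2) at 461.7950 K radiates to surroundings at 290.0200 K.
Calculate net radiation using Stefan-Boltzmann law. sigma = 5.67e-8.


T^4 = 4.5478e+10
Tsurr^4 = 7.0748e+09
Q = 0.8550 * 5.67e-8 * 1.3300 * 3.8403e+10 = 2476.0727 W

2476.0727 W


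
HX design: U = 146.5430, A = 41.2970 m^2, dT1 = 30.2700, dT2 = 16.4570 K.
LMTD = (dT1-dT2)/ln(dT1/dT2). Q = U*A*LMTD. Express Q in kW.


LMTD = 22.6663 K
Q = 146.5430 * 41.2970 * 22.6663 = 137171.7635 W = 137.1718 kW

137.1718 kW


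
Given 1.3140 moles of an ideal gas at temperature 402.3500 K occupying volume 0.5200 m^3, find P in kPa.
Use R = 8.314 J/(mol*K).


P = nRT/V = 1.3140 * 8.314 * 402.3500 / 0.5200
= 4395.5112 / 0.5200 = 8452.9062 Pa = 8.4529 kPa

8.4529 kPa


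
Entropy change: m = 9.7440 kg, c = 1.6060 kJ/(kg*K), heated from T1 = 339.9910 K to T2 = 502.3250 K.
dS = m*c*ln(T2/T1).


T2/T1 = 1.4775
ln(T2/T1) = 0.3903
dS = 9.7440 * 1.6060 * 0.3903 = 6.1082 kJ/K

6.1082 kJ/K


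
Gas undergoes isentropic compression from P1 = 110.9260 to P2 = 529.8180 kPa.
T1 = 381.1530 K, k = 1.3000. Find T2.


(k-1)/k = 0.2308
(P2/P1)^exp = 1.4345
T2 = 381.1530 * 1.4345 = 546.7807 K

546.7807 K


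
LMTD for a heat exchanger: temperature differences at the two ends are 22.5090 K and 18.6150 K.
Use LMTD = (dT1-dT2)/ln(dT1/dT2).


dT1/dT2 = 1.2092
ln(dT1/dT2) = 0.1899
LMTD = 3.8940 / 0.1899 = 20.5004 K

20.5004 K


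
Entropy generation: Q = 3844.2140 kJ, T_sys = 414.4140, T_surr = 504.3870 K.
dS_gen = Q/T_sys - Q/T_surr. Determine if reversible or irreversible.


dS_sys = 3844.2140/414.4140 = 9.2763 kJ/K
dS_surr = -3844.2140/504.3870 = -7.6216 kJ/K
dS_gen = 9.2763 - 7.6216 = 1.6547 kJ/K (irreversible)

dS_gen = 1.6547 kJ/K, irreversible


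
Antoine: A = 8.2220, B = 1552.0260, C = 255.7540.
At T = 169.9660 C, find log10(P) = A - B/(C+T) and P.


C+T = 425.7200
B/(C+T) = 3.6456
log10(P) = 8.2220 - 3.6456 = 4.5764
P = 10^4.5764 = 37700.7749 mmHg

37700.7749 mmHg


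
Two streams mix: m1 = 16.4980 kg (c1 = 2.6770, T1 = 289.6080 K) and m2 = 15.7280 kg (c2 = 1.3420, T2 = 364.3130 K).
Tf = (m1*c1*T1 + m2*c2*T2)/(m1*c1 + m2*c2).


num = 20480.1254
den = 65.2721
Tf = 313.7653 K

313.7653 K


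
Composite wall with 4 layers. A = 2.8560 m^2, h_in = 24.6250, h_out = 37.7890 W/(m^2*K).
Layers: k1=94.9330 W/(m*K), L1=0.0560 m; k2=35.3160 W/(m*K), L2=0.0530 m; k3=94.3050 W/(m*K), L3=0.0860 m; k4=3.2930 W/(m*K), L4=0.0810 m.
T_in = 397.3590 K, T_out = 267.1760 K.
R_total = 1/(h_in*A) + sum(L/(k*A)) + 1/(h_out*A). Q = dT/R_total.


R_conv_in = 1/(24.6250*2.8560) = 0.0142
R_1 = 0.0560/(94.9330*2.8560) = 0.0002
R_2 = 0.0530/(35.3160*2.8560) = 0.0005
R_3 = 0.0860/(94.3050*2.8560) = 0.0003
R_4 = 0.0810/(3.2930*2.8560) = 0.0086
R_conv_out = 1/(37.7890*2.8560) = 0.0093
R_total = 0.0331 K/W
Q = 130.1830 / 0.0331 = 3927.2692 W

R_total = 0.0331 K/W, Q = 3927.2692 W


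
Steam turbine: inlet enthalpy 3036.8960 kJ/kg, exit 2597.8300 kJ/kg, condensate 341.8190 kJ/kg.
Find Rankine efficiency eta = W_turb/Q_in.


W = 439.0660 kJ/kg
Q_in = 2695.0770 kJ/kg
eta = 0.1629 = 16.2914%

eta = 16.2914%


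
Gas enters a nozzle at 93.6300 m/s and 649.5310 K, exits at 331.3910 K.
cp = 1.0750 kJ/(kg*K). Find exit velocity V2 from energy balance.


dT = 318.1400 K
2*cp*1000*dT = 684001.0000
V1^2 = 8766.5769
V2 = sqrt(692767.5769) = 832.3266 m/s

832.3266 m/s


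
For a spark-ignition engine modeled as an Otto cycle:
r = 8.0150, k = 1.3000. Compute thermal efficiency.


r^(k-1) = 1.8671
eta = 1 - 1/1.8671 = 0.4644 = 46.4414%

46.4414%


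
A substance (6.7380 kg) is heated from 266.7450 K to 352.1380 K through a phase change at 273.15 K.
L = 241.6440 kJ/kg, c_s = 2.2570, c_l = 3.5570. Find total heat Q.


Q1 (sensible, solid) = 6.7380 * 2.2570 * 6.4050 = 97.4051 kJ
Q2 (latent) = 6.7380 * 241.6440 = 1628.1973 kJ
Q3 (sensible, liquid) = 6.7380 * 3.5570 * 78.9880 = 1893.1106 kJ
Q_total = 3618.7130 kJ

3618.7130 kJ


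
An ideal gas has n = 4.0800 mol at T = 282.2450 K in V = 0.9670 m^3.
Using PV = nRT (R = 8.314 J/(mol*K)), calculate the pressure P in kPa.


P = nRT/V = 4.0800 * 8.314 * 282.2450 / 0.9670
= 9574.0665 / 0.9670 = 9900.7927 Pa = 9.9008 kPa

9.9008 kPa


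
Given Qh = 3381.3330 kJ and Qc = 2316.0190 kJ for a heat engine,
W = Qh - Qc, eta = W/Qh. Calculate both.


W = 3381.3330 - 2316.0190 = 1065.3140 kJ
eta = 1065.3140 / 3381.3330 = 0.3151 = 31.5057%

W = 1065.3140 kJ, eta = 31.5057%


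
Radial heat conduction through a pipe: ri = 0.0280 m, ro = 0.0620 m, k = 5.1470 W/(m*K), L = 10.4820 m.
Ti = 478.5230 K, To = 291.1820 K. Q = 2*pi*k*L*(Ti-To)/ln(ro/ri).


dT = 187.3410 K
ln(ro/ri) = 0.7949
Q = 2*pi*5.1470*10.4820*187.3410 / 0.7949 = 79888.1211 W

79888.1211 W


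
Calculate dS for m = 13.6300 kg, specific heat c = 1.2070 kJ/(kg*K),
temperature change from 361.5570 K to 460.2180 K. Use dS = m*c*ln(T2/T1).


T2/T1 = 1.2729
ln(T2/T1) = 0.2413
dS = 13.6300 * 1.2070 * 0.2413 = 3.9694 kJ/K

3.9694 kJ/K


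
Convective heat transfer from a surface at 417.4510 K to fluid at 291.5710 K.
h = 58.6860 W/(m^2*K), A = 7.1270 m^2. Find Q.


dT = 125.8800 K
Q = 58.6860 * 7.1270 * 125.8800 = 52649.9548 W

52649.9548 W


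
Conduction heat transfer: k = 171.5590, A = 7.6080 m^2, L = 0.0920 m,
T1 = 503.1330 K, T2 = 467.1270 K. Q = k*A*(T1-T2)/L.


dT = 36.0060 K
Q = 171.5590 * 7.6080 * 36.0060 / 0.0920 = 510823.7252 W

510823.7252 W


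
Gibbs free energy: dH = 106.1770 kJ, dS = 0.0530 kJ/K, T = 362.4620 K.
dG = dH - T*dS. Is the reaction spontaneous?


T*dS = 362.4620 * 0.0530 = 19.2105 kJ
dG = 106.1770 - 19.2105 = 86.9665 kJ (non-spontaneous)

dG = 86.9665 kJ, non-spontaneous


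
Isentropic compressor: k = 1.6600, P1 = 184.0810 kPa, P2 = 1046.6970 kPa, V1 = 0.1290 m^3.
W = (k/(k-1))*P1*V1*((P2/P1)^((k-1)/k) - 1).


(k-1)/k = 0.3976
(P2/P1)^exp = 1.9957
W = 2.5152 * 184.0810 * 0.1290 * (1.9957 - 1) = 59.4720 kJ

59.4720 kJ


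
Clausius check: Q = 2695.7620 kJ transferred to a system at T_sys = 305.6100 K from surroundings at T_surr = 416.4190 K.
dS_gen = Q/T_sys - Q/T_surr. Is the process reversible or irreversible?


dS_sys = 2695.7620/305.6100 = 8.8209 kJ/K
dS_surr = -2695.7620/416.4190 = -6.4737 kJ/K
dS_gen = 8.8209 - 6.4737 = 2.3472 kJ/K (irreversible)

dS_gen = 2.3472 kJ/K, irreversible


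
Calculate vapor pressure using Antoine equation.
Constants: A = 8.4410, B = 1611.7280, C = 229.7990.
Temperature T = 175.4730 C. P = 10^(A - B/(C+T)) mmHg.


C+T = 405.2720
B/(C+T) = 3.9769
log10(P) = 8.4410 - 3.9769 = 4.4641
P = 10^4.4641 = 29113.5792 mmHg

29113.5792 mmHg


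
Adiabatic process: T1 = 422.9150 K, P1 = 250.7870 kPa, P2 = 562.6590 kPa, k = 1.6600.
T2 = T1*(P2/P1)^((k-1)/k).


(k-1)/k = 0.3976
(P2/P1)^exp = 1.3789
T2 = 422.9150 * 1.3789 = 583.1544 K

583.1544 K


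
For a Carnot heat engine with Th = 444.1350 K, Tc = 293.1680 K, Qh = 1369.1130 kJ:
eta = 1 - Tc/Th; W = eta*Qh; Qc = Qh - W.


eta = 1 - 293.1680/444.1350 = 0.3399
W = 0.3399 * 1369.1130 = 465.3785 kJ
Qc = 1369.1130 - 465.3785 = 903.7345 kJ

eta = 33.9912%, W = 465.3785 kJ, Qc = 903.7345 kJ


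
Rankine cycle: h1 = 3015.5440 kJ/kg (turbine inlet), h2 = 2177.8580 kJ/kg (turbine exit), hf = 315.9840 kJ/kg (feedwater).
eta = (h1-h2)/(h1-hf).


W = 837.6860 kJ/kg
Q_in = 2699.5600 kJ/kg
eta = 0.3103 = 31.0305%

eta = 31.0305%


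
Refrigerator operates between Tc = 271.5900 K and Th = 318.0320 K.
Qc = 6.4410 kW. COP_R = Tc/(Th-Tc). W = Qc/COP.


COP = 271.5900 / 46.4420 = 5.8479
W = 6.4410 / 5.8479 = 1.1014 kW

COP = 5.8479, W = 1.1014 kW


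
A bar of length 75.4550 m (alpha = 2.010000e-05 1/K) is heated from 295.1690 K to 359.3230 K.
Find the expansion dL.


dT = 64.1540 K
dL = 2.010000e-05 * 75.4550 * 64.1540 = 0.097299 m
L_final = 75.552299 m

dL = 0.097299 m


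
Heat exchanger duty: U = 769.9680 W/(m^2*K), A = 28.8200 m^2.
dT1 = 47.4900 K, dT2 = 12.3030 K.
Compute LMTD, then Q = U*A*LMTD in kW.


LMTD = 26.0514 K
Q = 769.9680 * 28.8200 * 26.0514 = 578092.9883 W = 578.0930 kW

578.0930 kW


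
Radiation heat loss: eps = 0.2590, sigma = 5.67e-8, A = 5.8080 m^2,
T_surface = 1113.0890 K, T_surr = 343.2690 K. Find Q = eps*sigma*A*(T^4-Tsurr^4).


T^4 = 1.5350e+12
Tsurr^4 = 1.3885e+10
Q = 0.2590 * 5.67e-8 * 5.8080 * 1.5212e+12 = 129742.6710 W

129742.6710 W


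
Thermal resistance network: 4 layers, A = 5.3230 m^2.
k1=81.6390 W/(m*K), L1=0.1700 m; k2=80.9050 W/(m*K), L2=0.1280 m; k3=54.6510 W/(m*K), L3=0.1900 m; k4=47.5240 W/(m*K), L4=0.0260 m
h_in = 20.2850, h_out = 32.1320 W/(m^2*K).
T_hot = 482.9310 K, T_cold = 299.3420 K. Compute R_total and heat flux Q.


R_conv_in = 1/(20.2850*5.3230) = 0.0093
R_1 = 0.1700/(81.6390*5.3230) = 0.0004
R_2 = 0.1280/(80.9050*5.3230) = 0.0003
R_3 = 0.1900/(54.6510*5.3230) = 0.0007
R_4 = 0.0260/(47.5240*5.3230) = 0.0001
R_conv_out = 1/(32.1320*5.3230) = 0.0058
R_total = 0.0166 K/W
Q = 183.5890 / 0.0166 = 11091.5276 W

R_total = 0.0166 K/W, Q = 11091.5276 W


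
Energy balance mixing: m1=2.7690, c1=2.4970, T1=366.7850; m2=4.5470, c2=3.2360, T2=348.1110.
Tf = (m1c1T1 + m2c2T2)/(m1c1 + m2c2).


num = 7658.1596
den = 21.6283
Tf = 354.0808 K

354.0808 K


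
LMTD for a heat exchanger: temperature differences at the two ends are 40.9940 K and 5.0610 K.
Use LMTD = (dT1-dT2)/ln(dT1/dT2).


dT1/dT2 = 8.1000
ln(dT1/dT2) = 2.0919
LMTD = 35.9330 / 2.0919 = 17.1775 K

17.1775 K


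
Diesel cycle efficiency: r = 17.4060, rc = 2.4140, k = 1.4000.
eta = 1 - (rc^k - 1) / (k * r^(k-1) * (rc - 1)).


r^(k-1) = 3.1353
rc^k = 3.4343
eta = 0.6078 = 60.7799%

60.7799%


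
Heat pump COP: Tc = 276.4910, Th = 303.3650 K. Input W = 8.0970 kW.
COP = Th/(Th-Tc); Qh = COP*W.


COP = 303.3650 / 26.8740 = 11.2884
Qh = 11.2884 * 8.0970 = 91.4023 kW

COP = 11.2884, Qh = 91.4023 kW


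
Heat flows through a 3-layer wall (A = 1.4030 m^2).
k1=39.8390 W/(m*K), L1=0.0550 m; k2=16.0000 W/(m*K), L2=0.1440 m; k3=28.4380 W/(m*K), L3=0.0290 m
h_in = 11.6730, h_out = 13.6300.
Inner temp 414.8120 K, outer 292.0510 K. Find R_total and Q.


R_conv_in = 1/(11.6730*1.4030) = 0.0611
R_1 = 0.0550/(39.8390*1.4030) = 0.0010
R_2 = 0.1440/(16.0000*1.4030) = 0.0064
R_3 = 0.0290/(28.4380*1.4030) = 0.0007
R_conv_out = 1/(13.6300*1.4030) = 0.0523
R_total = 0.1215 K/W
Q = 122.7610 / 0.1215 = 1010.5495 W

R_total = 0.1215 K/W, Q = 1010.5495 W


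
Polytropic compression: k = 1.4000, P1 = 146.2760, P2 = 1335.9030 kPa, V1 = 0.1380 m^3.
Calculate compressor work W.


(k-1)/k = 0.2857
(P2/P1)^exp = 1.8813
W = 3.5000 * 146.2760 * 0.1380 * (1.8813 - 1) = 62.2649 kJ

62.2649 kJ


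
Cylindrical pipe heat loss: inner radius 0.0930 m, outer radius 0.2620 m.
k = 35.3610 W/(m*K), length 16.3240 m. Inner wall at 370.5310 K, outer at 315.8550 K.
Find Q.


dT = 54.6760 K
ln(ro/ri) = 1.0357
Q = 2*pi*35.3610*16.3240*54.6760 / 1.0357 = 191458.5995 W

191458.5995 W


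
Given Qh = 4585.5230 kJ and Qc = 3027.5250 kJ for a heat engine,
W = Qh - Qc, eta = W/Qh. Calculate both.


W = 4585.5230 - 3027.5250 = 1557.9980 kJ
eta = 1557.9980 / 4585.5230 = 0.3398 = 33.9765%

W = 1557.9980 kJ, eta = 33.9765%


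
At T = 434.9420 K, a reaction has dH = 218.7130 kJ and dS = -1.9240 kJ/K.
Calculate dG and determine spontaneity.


T*dS = 434.9420 * -1.9240 = -836.8284 kJ
dG = 218.7130 + 836.8284 = 1055.5414 kJ (non-spontaneous)

dG = 1055.5414 kJ, non-spontaneous
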